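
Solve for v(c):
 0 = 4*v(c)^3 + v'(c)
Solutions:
 v(c) = -sqrt(2)*sqrt(-1/(C1 - 4*c))/2
 v(c) = sqrt(2)*sqrt(-1/(C1 - 4*c))/2


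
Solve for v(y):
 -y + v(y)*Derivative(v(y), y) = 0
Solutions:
 v(y) = -sqrt(C1 + y^2)
 v(y) = sqrt(C1 + y^2)


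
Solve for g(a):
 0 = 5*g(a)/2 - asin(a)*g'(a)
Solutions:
 g(a) = C1*exp(5*Integral(1/asin(a), a)/2)


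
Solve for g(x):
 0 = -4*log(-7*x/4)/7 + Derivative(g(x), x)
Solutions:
 g(x) = C1 + 4*x*log(-x)/7 + 4*x*(-2*log(2) - 1 + log(7))/7


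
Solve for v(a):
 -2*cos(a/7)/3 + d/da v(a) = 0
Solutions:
 v(a) = C1 + 14*sin(a/7)/3


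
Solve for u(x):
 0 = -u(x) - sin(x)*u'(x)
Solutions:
 u(x) = C1*sqrt(cos(x) + 1)/sqrt(cos(x) - 1)


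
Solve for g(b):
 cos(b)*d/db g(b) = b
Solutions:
 g(b) = C1 + Integral(b/cos(b), b)


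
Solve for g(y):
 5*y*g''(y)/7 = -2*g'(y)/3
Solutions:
 g(y) = C1 + C2*y^(1/15)


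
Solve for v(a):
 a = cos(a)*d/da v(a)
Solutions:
 v(a) = C1 + Integral(a/cos(a), a)


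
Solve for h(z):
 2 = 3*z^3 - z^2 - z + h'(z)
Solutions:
 h(z) = C1 - 3*z^4/4 + z^3/3 + z^2/2 + 2*z


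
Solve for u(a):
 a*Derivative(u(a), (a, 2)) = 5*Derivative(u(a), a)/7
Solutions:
 u(a) = C1 + C2*a^(12/7)


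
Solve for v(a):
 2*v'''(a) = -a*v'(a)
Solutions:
 v(a) = C1 + Integral(C2*airyai(-2^(2/3)*a/2) + C3*airybi(-2^(2/3)*a/2), a)


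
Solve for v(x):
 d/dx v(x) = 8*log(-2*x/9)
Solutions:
 v(x) = C1 + 8*x*log(-x) + 8*x*(-2*log(3) - 1 + log(2))


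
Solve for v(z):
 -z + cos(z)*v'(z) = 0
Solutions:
 v(z) = C1 + Integral(z/cos(z), z)


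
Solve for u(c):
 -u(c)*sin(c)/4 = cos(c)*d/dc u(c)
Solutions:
 u(c) = C1*cos(c)^(1/4)


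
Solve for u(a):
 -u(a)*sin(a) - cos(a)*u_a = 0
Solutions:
 u(a) = C1*cos(a)


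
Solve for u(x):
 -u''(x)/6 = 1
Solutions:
 u(x) = C1 + C2*x - 3*x^2


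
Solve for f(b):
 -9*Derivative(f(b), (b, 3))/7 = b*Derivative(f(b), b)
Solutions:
 f(b) = C1 + Integral(C2*airyai(-21^(1/3)*b/3) + C3*airybi(-21^(1/3)*b/3), b)


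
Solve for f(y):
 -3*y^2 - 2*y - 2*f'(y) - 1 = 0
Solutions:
 f(y) = C1 - y^3/2 - y^2/2 - y/2


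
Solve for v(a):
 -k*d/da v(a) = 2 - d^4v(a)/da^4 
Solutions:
 v(a) = C1 + C2*exp(a*k^(1/3)) + C3*exp(a*k^(1/3)*(-1 + sqrt(3)*I)/2) + C4*exp(-a*k^(1/3)*(1 + sqrt(3)*I)/2) - 2*a/k


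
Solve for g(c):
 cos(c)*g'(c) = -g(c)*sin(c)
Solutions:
 g(c) = C1*cos(c)


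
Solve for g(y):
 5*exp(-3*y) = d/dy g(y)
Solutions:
 g(y) = C1 - 5*exp(-3*y)/3


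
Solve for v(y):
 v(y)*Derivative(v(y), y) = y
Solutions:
 v(y) = -sqrt(C1 + y^2)
 v(y) = sqrt(C1 + y^2)


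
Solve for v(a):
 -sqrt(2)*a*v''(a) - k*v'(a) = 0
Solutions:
 v(a) = C1 + a^(-sqrt(2)*re(k)/2 + 1)*(C2*sin(sqrt(2)*log(a)*Abs(im(k))/2) + C3*cos(sqrt(2)*log(a)*im(k)/2))


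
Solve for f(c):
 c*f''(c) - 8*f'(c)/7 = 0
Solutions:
 f(c) = C1 + C2*c^(15/7)


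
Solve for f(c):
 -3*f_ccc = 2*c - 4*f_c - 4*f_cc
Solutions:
 f(c) = C1 + C2*exp(-2*c/3) + C3*exp(2*c) + c^2/4 - c/2


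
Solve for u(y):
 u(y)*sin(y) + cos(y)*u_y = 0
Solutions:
 u(y) = C1*cos(y)


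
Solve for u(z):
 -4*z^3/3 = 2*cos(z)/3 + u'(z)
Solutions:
 u(z) = C1 - z^4/3 - 2*sin(z)/3


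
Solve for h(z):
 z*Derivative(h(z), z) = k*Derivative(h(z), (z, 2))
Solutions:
 h(z) = C1 + C2*erf(sqrt(2)*z*sqrt(-1/k)/2)/sqrt(-1/k)


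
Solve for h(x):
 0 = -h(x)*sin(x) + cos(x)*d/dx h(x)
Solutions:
 h(x) = C1/cos(x)


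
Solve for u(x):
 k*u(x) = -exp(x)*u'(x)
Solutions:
 u(x) = C1*exp(k*exp(-x))


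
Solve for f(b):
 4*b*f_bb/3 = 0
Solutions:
 f(b) = C1 + C2*b


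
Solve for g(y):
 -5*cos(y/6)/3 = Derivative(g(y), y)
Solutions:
 g(y) = C1 - 10*sin(y/6)


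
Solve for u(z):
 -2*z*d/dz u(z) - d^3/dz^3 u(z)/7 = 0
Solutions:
 u(z) = C1 + Integral(C2*airyai(-14^(1/3)*z) + C3*airybi(-14^(1/3)*z), z)


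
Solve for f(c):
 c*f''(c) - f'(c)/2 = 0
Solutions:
 f(c) = C1 + C2*c^(3/2)


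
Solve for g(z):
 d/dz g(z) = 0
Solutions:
 g(z) = C1


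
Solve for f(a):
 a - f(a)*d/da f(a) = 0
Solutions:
 f(a) = -sqrt(C1 + a^2)
 f(a) = sqrt(C1 + a^2)


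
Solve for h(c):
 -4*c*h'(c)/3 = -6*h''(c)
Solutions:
 h(c) = C1 + C2*erfi(c/3)


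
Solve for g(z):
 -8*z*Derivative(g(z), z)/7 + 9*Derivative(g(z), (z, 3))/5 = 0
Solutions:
 g(z) = C1 + Integral(C2*airyai(2*735^(1/3)*z/21) + C3*airybi(2*735^(1/3)*z/21), z)


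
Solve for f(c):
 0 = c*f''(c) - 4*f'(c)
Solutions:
 f(c) = C1 + C2*c^5


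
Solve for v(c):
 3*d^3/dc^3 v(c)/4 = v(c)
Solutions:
 v(c) = C3*exp(6^(2/3)*c/3) + (C1*sin(2^(2/3)*3^(1/6)*c/2) + C2*cos(2^(2/3)*3^(1/6)*c/2))*exp(-6^(2/3)*c/6)


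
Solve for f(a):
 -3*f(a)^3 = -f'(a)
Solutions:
 f(a) = -sqrt(2)*sqrt(-1/(C1 + 3*a))/2
 f(a) = sqrt(2)*sqrt(-1/(C1 + 3*a))/2


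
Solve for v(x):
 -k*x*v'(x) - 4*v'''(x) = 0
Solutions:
 v(x) = C1 + Integral(C2*airyai(2^(1/3)*x*(-k)^(1/3)/2) + C3*airybi(2^(1/3)*x*(-k)^(1/3)/2), x)


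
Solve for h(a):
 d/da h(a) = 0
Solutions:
 h(a) = C1


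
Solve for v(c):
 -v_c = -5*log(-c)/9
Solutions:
 v(c) = C1 + 5*c*log(-c)/9 - 5*c/9


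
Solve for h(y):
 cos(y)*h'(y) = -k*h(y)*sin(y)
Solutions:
 h(y) = C1*exp(k*log(cos(y)))


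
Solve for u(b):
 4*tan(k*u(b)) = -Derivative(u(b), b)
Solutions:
 u(b) = Piecewise((-asin(exp(C1*k - 4*b*k))/k + pi/k, Ne(k, 0)), (nan, True))
 u(b) = Piecewise((asin(exp(C1*k - 4*b*k))/k, Ne(k, 0)), (nan, True))


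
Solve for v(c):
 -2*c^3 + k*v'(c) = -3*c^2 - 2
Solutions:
 v(c) = C1 + c^4/(2*k) - c^3/k - 2*c/k


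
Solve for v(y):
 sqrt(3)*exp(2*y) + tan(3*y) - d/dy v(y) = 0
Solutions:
 v(y) = C1 + sqrt(3)*exp(2*y)/2 - log(cos(3*y))/3


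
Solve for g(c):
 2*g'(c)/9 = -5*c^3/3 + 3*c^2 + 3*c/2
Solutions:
 g(c) = C1 - 15*c^4/8 + 9*c^3/2 + 27*c^2/8


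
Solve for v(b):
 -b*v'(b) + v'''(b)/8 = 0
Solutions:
 v(b) = C1 + Integral(C2*airyai(2*b) + C3*airybi(2*b), b)


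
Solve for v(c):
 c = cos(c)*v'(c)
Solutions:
 v(c) = C1 + Integral(c/cos(c), c)


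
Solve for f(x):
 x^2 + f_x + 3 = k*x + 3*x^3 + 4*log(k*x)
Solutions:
 f(x) = C1 + k*x^2/2 + 3*x^4/4 - x^3/3 + 4*x*log(k*x) - 7*x


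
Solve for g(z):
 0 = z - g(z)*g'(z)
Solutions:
 g(z) = -sqrt(C1 + z^2)
 g(z) = sqrt(C1 + z^2)


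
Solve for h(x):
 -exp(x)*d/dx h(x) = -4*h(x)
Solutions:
 h(x) = C1*exp(-4*exp(-x))


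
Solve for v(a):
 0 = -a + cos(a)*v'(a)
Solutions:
 v(a) = C1 + Integral(a/cos(a), a)


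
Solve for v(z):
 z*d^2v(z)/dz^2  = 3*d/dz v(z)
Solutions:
 v(z) = C1 + C2*z^4


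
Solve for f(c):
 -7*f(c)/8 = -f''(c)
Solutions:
 f(c) = C1*exp(-sqrt(14)*c/4) + C2*exp(sqrt(14)*c/4)


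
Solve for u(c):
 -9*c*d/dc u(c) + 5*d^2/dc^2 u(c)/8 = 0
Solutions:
 u(c) = C1 + C2*erfi(6*sqrt(5)*c/5)


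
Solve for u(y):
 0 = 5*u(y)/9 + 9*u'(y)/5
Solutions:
 u(y) = C1*exp(-25*y/81)


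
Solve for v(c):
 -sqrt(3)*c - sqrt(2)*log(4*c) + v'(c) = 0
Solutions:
 v(c) = C1 + sqrt(3)*c^2/2 + sqrt(2)*c*log(c) - sqrt(2)*c + 2*sqrt(2)*c*log(2)


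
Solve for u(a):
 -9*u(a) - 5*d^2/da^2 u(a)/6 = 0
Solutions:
 u(a) = C1*sin(3*sqrt(30)*a/5) + C2*cos(3*sqrt(30)*a/5)


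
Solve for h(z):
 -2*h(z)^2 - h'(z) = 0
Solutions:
 h(z) = 1/(C1 + 2*z)


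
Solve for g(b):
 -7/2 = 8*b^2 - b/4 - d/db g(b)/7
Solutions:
 g(b) = C1 + 56*b^3/3 - 7*b^2/8 + 49*b/2


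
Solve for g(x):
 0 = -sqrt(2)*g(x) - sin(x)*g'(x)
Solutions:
 g(x) = C1*(cos(x) + 1)^(sqrt(2)/2)/(cos(x) - 1)^(sqrt(2)/2)


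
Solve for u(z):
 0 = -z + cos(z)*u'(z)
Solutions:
 u(z) = C1 + Integral(z/cos(z), z)


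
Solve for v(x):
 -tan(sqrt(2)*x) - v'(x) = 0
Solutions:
 v(x) = C1 + sqrt(2)*log(cos(sqrt(2)*x))/2


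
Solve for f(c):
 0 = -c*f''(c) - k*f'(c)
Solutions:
 f(c) = C1 + c^(1 - re(k))*(C2*sin(log(c)*Abs(im(k))) + C3*cos(log(c)*im(k)))


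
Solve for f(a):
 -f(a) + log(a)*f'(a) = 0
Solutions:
 f(a) = C1*exp(li(a))


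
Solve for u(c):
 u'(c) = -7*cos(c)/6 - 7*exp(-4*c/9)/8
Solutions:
 u(c) = C1 - 7*sin(c)/6 + 63*exp(-4*c/9)/32


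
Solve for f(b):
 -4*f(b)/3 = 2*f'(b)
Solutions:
 f(b) = C1*exp(-2*b/3)


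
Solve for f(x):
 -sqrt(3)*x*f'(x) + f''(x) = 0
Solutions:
 f(x) = C1 + C2*erfi(sqrt(2)*3^(1/4)*x/2)


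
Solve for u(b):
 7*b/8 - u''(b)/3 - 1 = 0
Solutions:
 u(b) = C1 + C2*b + 7*b^3/16 - 3*b^2/2


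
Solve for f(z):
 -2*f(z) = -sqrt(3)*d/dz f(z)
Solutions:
 f(z) = C1*exp(2*sqrt(3)*z/3)


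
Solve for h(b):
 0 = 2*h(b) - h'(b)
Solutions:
 h(b) = C1*exp(2*b)


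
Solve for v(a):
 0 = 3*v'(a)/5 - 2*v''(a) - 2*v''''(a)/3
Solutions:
 v(a) = C1 + C2*exp(a*(-50^(1/3)*(9 + sqrt(481))^(1/3) + 10*20^(1/3)/(9 + sqrt(481))^(1/3))/20)*sin(sqrt(3)*a*(10*20^(1/3)/(9 + sqrt(481))^(1/3) + 50^(1/3)*(9 + sqrt(481))^(1/3))/20) + C3*exp(a*(-50^(1/3)*(9 + sqrt(481))^(1/3) + 10*20^(1/3)/(9 + sqrt(481))^(1/3))/20)*cos(sqrt(3)*a*(10*20^(1/3)/(9 + sqrt(481))^(1/3) + 50^(1/3)*(9 + sqrt(481))^(1/3))/20) + C4*exp(a*(-20^(1/3)/(9 + sqrt(481))^(1/3) + 50^(1/3)*(9 + sqrt(481))^(1/3)/10))


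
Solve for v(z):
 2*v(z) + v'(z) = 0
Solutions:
 v(z) = C1*exp(-2*z)


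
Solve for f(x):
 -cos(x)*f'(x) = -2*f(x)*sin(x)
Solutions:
 f(x) = C1/cos(x)^2


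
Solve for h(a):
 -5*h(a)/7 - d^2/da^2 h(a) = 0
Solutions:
 h(a) = C1*sin(sqrt(35)*a/7) + C2*cos(sqrt(35)*a/7)


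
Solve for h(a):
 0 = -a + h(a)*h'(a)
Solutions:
 h(a) = -sqrt(C1 + a^2)
 h(a) = sqrt(C1 + a^2)


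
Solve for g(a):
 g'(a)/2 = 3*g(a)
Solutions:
 g(a) = C1*exp(6*a)


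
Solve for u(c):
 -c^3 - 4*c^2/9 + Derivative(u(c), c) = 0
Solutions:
 u(c) = C1 + c^4/4 + 4*c^3/27


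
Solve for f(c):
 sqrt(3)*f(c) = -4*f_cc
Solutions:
 f(c) = C1*sin(3^(1/4)*c/2) + C2*cos(3^(1/4)*c/2)


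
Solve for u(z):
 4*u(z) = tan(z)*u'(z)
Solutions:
 u(z) = C1*sin(z)^4


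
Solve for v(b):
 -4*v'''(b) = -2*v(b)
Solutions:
 v(b) = C3*exp(2^(2/3)*b/2) + (C1*sin(2^(2/3)*sqrt(3)*b/4) + C2*cos(2^(2/3)*sqrt(3)*b/4))*exp(-2^(2/3)*b/4)


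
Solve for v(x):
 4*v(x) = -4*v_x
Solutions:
 v(x) = C1*exp(-x)


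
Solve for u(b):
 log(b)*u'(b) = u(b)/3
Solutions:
 u(b) = C1*exp(li(b)/3)


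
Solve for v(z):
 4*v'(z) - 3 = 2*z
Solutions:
 v(z) = C1 + z^2/4 + 3*z/4


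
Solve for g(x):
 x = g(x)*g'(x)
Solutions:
 g(x) = -sqrt(C1 + x^2)
 g(x) = sqrt(C1 + x^2)


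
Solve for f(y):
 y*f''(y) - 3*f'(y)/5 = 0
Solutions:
 f(y) = C1 + C2*y^(8/5)


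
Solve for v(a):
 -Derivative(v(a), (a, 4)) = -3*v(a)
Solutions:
 v(a) = C1*exp(-3^(1/4)*a) + C2*exp(3^(1/4)*a) + C3*sin(3^(1/4)*a) + C4*cos(3^(1/4)*a)


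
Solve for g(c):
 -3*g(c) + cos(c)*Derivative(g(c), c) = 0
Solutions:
 g(c) = C1*(sin(c) + 1)^(3/2)/(sin(c) - 1)^(3/2)


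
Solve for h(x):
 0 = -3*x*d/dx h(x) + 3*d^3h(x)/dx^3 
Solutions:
 h(x) = C1 + Integral(C2*airyai(x) + C3*airybi(x), x)


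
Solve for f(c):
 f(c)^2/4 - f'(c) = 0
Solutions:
 f(c) = -4/(C1 + c)


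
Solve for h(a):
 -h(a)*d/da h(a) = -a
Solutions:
 h(a) = -sqrt(C1 + a^2)
 h(a) = sqrt(C1 + a^2)


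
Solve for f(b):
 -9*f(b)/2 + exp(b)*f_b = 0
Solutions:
 f(b) = C1*exp(-9*exp(-b)/2)


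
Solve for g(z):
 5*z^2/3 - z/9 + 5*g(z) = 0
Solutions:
 g(z) = z*(1 - 15*z)/45


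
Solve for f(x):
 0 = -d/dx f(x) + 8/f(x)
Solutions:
 f(x) = -sqrt(C1 + 16*x)
 f(x) = sqrt(C1 + 16*x)


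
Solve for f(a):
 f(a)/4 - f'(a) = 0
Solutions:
 f(a) = C1*exp(a/4)


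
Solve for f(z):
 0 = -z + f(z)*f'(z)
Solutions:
 f(z) = -sqrt(C1 + z^2)
 f(z) = sqrt(C1 + z^2)


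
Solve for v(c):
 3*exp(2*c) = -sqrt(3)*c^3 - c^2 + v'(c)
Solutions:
 v(c) = C1 + sqrt(3)*c^4/4 + c^3/3 + 3*exp(2*c)/2


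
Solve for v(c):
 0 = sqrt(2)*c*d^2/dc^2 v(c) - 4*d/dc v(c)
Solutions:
 v(c) = C1 + C2*c^(1 + 2*sqrt(2))


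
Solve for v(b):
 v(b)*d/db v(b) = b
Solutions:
 v(b) = -sqrt(C1 + b^2)
 v(b) = sqrt(C1 + b^2)


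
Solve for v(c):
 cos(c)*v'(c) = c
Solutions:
 v(c) = C1 + Integral(c/cos(c), c)


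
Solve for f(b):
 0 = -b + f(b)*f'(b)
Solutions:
 f(b) = -sqrt(C1 + b^2)
 f(b) = sqrt(C1 + b^2)


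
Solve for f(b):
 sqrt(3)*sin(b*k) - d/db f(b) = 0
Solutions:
 f(b) = C1 - sqrt(3)*cos(b*k)/k


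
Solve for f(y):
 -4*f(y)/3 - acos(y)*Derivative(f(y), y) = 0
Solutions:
 f(y) = C1*exp(-4*Integral(1/acos(y), y)/3)


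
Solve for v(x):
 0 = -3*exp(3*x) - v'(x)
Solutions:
 v(x) = C1 - exp(3*x)


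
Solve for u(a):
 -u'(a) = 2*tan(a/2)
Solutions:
 u(a) = C1 + 4*log(cos(a/2))


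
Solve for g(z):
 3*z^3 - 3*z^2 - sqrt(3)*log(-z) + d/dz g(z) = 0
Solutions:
 g(z) = C1 - 3*z^4/4 + z^3 + sqrt(3)*z*log(-z) - sqrt(3)*z


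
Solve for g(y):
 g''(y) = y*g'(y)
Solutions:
 g(y) = C1 + C2*erfi(sqrt(2)*y/2)


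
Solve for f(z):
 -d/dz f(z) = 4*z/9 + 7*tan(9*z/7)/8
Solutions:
 f(z) = C1 - 2*z^2/9 + 49*log(cos(9*z/7))/72


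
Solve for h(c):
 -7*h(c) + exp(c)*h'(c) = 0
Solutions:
 h(c) = C1*exp(-7*exp(-c))


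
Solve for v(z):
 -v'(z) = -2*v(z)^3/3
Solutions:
 v(z) = -sqrt(6)*sqrt(-1/(C1 + 2*z))/2
 v(z) = sqrt(6)*sqrt(-1/(C1 + 2*z))/2


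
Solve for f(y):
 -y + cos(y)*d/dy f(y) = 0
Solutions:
 f(y) = C1 + Integral(y/cos(y), y)


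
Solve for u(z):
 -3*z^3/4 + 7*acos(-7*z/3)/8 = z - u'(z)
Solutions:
 u(z) = C1 + 3*z^4/16 + z^2/2 - 7*z*acos(-7*z/3)/8 - sqrt(9 - 49*z^2)/8


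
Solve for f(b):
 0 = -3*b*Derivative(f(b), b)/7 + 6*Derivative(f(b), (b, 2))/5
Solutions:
 f(b) = C1 + C2*erfi(sqrt(35)*b/14)


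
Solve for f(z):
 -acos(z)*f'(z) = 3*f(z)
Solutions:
 f(z) = C1*exp(-3*Integral(1/acos(z), z))


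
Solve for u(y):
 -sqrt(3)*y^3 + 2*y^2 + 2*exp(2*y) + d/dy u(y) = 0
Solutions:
 u(y) = C1 + sqrt(3)*y^4/4 - 2*y^3/3 - exp(2*y)


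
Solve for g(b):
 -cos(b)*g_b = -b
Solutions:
 g(b) = C1 + Integral(b/cos(b), b)


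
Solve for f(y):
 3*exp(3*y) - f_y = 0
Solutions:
 f(y) = C1 + exp(3*y)


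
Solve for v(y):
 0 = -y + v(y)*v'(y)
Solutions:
 v(y) = -sqrt(C1 + y^2)
 v(y) = sqrt(C1 + y^2)


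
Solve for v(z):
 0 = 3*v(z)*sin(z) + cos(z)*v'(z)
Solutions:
 v(z) = C1*cos(z)^3


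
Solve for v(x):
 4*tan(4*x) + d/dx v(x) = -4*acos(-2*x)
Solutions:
 v(x) = C1 - 4*x*acos(-2*x) - 2*sqrt(1 - 4*x^2) + log(cos(4*x))


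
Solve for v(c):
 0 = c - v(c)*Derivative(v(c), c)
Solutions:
 v(c) = -sqrt(C1 + c^2)
 v(c) = sqrt(C1 + c^2)


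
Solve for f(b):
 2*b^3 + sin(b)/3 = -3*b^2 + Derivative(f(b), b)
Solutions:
 f(b) = C1 + b^4/2 + b^3 - cos(b)/3


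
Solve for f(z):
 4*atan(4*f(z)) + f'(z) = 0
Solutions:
 Integral(1/atan(4*_y), (_y, f(z))) = C1 - 4*z


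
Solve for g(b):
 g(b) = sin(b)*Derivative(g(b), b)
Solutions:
 g(b) = C1*sqrt(cos(b) - 1)/sqrt(cos(b) + 1)


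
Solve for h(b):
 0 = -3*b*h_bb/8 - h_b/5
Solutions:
 h(b) = C1 + C2*b^(7/15)


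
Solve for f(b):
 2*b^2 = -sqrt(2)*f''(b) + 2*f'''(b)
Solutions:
 f(b) = C1 + C2*b + C3*exp(sqrt(2)*b/2) - sqrt(2)*b^4/12 - 2*b^3/3 - 2*sqrt(2)*b^2


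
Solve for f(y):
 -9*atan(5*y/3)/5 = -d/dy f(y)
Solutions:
 f(y) = C1 + 9*y*atan(5*y/3)/5 - 27*log(25*y^2 + 9)/50


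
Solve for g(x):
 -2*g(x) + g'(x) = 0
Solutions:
 g(x) = C1*exp(2*x)


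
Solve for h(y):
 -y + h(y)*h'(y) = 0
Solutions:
 h(y) = -sqrt(C1 + y^2)
 h(y) = sqrt(C1 + y^2)


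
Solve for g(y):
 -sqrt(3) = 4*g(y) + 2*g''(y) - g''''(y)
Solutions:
 g(y) = C1*exp(-y*sqrt(1 + sqrt(5))) + C2*exp(y*sqrt(1 + sqrt(5))) + C3*sin(y*sqrt(-1 + sqrt(5))) + C4*cos(y*sqrt(-1 + sqrt(5))) - sqrt(3)/4


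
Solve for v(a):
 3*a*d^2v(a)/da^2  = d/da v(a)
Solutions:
 v(a) = C1 + C2*a^(4/3)


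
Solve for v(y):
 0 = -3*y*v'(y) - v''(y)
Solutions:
 v(y) = C1 + C2*erf(sqrt(6)*y/2)


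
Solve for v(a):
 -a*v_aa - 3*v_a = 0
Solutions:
 v(a) = C1 + C2/a^2


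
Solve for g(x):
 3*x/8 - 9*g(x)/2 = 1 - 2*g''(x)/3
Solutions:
 g(x) = C1*exp(-3*sqrt(3)*x/2) + C2*exp(3*sqrt(3)*x/2) + x/12 - 2/9


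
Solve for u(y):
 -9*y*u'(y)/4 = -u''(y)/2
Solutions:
 u(y) = C1 + C2*erfi(3*y/2)


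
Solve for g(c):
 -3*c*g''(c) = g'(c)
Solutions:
 g(c) = C1 + C2*c^(2/3)


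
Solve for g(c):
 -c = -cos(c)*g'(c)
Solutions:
 g(c) = C1 + Integral(c/cos(c), c)


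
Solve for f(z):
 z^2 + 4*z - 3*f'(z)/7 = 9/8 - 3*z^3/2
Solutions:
 f(z) = C1 + 7*z^4/8 + 7*z^3/9 + 14*z^2/3 - 21*z/8


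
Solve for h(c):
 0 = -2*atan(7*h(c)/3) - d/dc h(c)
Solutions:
 Integral(1/atan(7*_y/3), (_y, h(c))) = C1 - 2*c


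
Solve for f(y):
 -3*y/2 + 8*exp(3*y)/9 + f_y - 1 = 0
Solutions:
 f(y) = C1 + 3*y^2/4 + y - 8*exp(3*y)/27


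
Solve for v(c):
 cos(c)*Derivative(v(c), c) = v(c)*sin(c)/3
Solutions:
 v(c) = C1/cos(c)^(1/3)


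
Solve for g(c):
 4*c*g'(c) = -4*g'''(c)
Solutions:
 g(c) = C1 + Integral(C2*airyai(-c) + C3*airybi(-c), c)


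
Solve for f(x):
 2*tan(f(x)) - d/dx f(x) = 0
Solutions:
 f(x) = pi - asin(C1*exp(2*x))
 f(x) = asin(C1*exp(2*x))


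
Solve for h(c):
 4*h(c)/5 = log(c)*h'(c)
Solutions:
 h(c) = C1*exp(4*li(c)/5)


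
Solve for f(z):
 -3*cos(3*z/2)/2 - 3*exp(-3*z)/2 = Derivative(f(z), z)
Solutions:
 f(z) = C1 - sin(3*z/2) + exp(-3*z)/2


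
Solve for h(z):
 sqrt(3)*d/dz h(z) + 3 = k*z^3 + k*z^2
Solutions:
 h(z) = C1 + sqrt(3)*k*z^4/12 + sqrt(3)*k*z^3/9 - sqrt(3)*z


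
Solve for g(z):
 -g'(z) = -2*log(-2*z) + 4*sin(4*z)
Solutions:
 g(z) = C1 + 2*z*log(-z) - 2*z + 2*z*log(2) + cos(4*z)


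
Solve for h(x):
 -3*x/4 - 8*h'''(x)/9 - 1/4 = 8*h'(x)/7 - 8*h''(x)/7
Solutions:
 h(x) = C1 - 21*x^2/64 - 7*x/8 + (C2*sin(3*sqrt(19)*x/14) + C3*cos(3*sqrt(19)*x/14))*exp(9*x/14)


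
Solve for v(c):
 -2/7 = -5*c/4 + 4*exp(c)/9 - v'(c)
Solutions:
 v(c) = C1 - 5*c^2/8 + 2*c/7 + 4*exp(c)/9


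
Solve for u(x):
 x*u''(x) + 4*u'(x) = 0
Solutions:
 u(x) = C1 + C2/x^3


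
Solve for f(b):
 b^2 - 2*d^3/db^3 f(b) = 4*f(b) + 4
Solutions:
 f(b) = C3*exp(-2^(1/3)*b) + b^2/4 + (C1*sin(2^(1/3)*sqrt(3)*b/2) + C2*cos(2^(1/3)*sqrt(3)*b/2))*exp(2^(1/3)*b/2) - 1


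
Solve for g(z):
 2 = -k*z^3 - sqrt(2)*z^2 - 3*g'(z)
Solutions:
 g(z) = C1 - k*z^4/12 - sqrt(2)*z^3/9 - 2*z/3


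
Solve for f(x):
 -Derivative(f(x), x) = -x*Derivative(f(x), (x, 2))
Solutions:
 f(x) = C1 + C2*x^2


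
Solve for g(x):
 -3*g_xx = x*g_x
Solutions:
 g(x) = C1 + C2*erf(sqrt(6)*x/6)


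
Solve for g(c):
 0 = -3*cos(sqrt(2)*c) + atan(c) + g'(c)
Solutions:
 g(c) = C1 - c*atan(c) + log(c^2 + 1)/2 + 3*sqrt(2)*sin(sqrt(2)*c)/2


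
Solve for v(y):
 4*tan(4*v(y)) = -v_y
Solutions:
 v(y) = -asin(C1*exp(-16*y))/4 + pi/4
 v(y) = asin(C1*exp(-16*y))/4


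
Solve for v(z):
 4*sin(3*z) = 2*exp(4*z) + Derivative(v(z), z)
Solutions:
 v(z) = C1 - exp(4*z)/2 - 4*cos(3*z)/3


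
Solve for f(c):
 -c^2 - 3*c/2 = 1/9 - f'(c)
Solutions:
 f(c) = C1 + c^3/3 + 3*c^2/4 + c/9


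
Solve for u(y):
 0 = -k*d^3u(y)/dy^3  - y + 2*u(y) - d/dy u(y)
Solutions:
 u(y) = C1*exp(y*(3^(1/3)*(sqrt(3)*sqrt((27 + 1/k)/k^2) - 9/k)^(1/3)/6 - 3^(5/6)*I*(sqrt(3)*sqrt((27 + 1/k)/k^2) - 9/k)^(1/3)/6 + 2/(k*(-3^(1/3) + 3^(5/6)*I)*(sqrt(3)*sqrt((27 + 1/k)/k^2) - 9/k)^(1/3)))) + C2*exp(y*(3^(1/3)*(sqrt(3)*sqrt((27 + 1/k)/k^2) - 9/k)^(1/3)/6 + 3^(5/6)*I*(sqrt(3)*sqrt((27 + 1/k)/k^2) - 9/k)^(1/3)/6 - 2/(k*(3^(1/3) + 3^(5/6)*I)*(sqrt(3)*sqrt((27 + 1/k)/k^2) - 9/k)^(1/3)))) + C3*exp(3^(1/3)*y*(-(sqrt(3)*sqrt((27 + 1/k)/k^2) - 9/k)^(1/3) + 3^(1/3)/(k*(sqrt(3)*sqrt((27 + 1/k)/k^2) - 9/k)^(1/3)))/3) + y/2 + 1/4


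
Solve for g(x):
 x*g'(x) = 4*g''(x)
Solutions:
 g(x) = C1 + C2*erfi(sqrt(2)*x/4)


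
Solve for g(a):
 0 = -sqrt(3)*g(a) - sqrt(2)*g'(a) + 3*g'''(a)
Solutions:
 g(a) = C1*exp(-a*(2*2^(5/6)/(sqrt(243 - 8*sqrt(2)) + 9*sqrt(3))^(1/3) + 2^(2/3)*(sqrt(243 - 8*sqrt(2)) + 9*sqrt(3))^(1/3))/12)*sin(sqrt(3)*a*(-2*2^(5/6)/(sqrt(243 - 8*sqrt(2)) + 9*sqrt(3))^(1/3) + 2^(2/3)*(sqrt(243 - 8*sqrt(2)) + 9*sqrt(3))^(1/3))/12) + C2*exp(-a*(2*2^(5/6)/(sqrt(243 - 8*sqrt(2)) + 9*sqrt(3))^(1/3) + 2^(2/3)*(sqrt(243 - 8*sqrt(2)) + 9*sqrt(3))^(1/3))/12)*cos(sqrt(3)*a*(-2*2^(5/6)/(sqrt(243 - 8*sqrt(2)) + 9*sqrt(3))^(1/3) + 2^(2/3)*(sqrt(243 - 8*sqrt(2)) + 9*sqrt(3))^(1/3))/12) + C3*exp(a*(2*2^(5/6)/(sqrt(243 - 8*sqrt(2)) + 9*sqrt(3))^(1/3) + 2^(2/3)*(sqrt(243 - 8*sqrt(2)) + 9*sqrt(3))^(1/3))/6)


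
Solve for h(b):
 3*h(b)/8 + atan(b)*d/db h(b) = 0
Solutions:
 h(b) = C1*exp(-3*Integral(1/atan(b), b)/8)


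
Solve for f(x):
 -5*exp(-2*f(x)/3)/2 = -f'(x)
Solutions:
 f(x) = 3*log(-sqrt(C1 + 5*x)) - 3*log(3)/2
 f(x) = 3*log(C1 + 5*x)/2 - 3*log(3)/2


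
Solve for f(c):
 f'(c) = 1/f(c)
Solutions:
 f(c) = -sqrt(C1 + 2*c)
 f(c) = sqrt(C1 + 2*c)


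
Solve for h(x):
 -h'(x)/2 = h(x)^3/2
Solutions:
 h(x) = -sqrt(2)*sqrt(-1/(C1 - x))/2
 h(x) = sqrt(2)*sqrt(-1/(C1 - x))/2


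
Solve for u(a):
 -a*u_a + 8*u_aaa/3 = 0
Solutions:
 u(a) = C1 + Integral(C2*airyai(3^(1/3)*a/2) + C3*airybi(3^(1/3)*a/2), a)


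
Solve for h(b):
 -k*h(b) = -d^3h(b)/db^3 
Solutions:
 h(b) = C1*exp(b*k^(1/3)) + C2*exp(b*k^(1/3)*(-1 + sqrt(3)*I)/2) + C3*exp(-b*k^(1/3)*(1 + sqrt(3)*I)/2)


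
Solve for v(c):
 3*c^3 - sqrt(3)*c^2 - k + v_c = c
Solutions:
 v(c) = C1 - 3*c^4/4 + sqrt(3)*c^3/3 + c^2/2 + c*k


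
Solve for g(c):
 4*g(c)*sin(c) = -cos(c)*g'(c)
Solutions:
 g(c) = C1*cos(c)^4


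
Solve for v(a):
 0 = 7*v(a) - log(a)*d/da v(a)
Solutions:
 v(a) = C1*exp(7*li(a))


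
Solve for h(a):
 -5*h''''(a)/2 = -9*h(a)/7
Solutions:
 h(a) = C1*exp(-2^(1/4)*sqrt(3)*35^(3/4)*a/35) + C2*exp(2^(1/4)*sqrt(3)*35^(3/4)*a/35) + C3*sin(2^(1/4)*sqrt(3)*35^(3/4)*a/35) + C4*cos(2^(1/4)*sqrt(3)*35^(3/4)*a/35)


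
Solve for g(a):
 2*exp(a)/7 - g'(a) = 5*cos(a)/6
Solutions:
 g(a) = C1 + 2*exp(a)/7 - 5*sin(a)/6


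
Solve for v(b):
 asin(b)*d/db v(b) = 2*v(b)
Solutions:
 v(b) = C1*exp(2*Integral(1/asin(b), b))


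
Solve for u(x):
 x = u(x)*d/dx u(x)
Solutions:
 u(x) = -sqrt(C1 + x^2)
 u(x) = sqrt(C1 + x^2)


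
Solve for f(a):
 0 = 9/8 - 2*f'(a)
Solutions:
 f(a) = C1 + 9*a/16


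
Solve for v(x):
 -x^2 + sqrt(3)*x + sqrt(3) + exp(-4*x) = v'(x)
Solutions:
 v(x) = C1 - x^3/3 + sqrt(3)*x^2/2 + sqrt(3)*x - exp(-4*x)/4


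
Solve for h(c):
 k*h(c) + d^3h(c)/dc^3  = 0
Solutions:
 h(c) = C1*exp(c*(-k)^(1/3)) + C2*exp(c*(-k)^(1/3)*(-1 + sqrt(3)*I)/2) + C3*exp(-c*(-k)^(1/3)*(1 + sqrt(3)*I)/2)


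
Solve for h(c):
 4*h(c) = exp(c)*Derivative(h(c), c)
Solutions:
 h(c) = C1*exp(-4*exp(-c))


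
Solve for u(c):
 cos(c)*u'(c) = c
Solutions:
 u(c) = C1 + Integral(c/cos(c), c)


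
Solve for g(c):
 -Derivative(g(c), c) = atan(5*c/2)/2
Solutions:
 g(c) = C1 - c*atan(5*c/2)/2 + log(25*c^2 + 4)/10


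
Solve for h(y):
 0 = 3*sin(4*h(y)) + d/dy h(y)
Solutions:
 h(y) = -acos((-C1 - exp(24*y))/(C1 - exp(24*y)))/4 + pi/2
 h(y) = acos((-C1 - exp(24*y))/(C1 - exp(24*y)))/4


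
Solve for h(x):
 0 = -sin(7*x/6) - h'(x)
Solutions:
 h(x) = C1 + 6*cos(7*x/6)/7


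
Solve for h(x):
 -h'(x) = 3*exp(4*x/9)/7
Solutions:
 h(x) = C1 - 27*exp(4*x/9)/28


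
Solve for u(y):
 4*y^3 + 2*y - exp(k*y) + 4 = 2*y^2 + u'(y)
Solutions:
 u(y) = C1 + y^4 - 2*y^3/3 + y^2 + 4*y - exp(k*y)/k


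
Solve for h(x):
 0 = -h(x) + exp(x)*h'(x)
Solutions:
 h(x) = C1*exp(-exp(-x))


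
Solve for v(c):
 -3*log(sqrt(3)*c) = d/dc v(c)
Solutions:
 v(c) = C1 - 3*c*log(c) - 3*c*log(3)/2 + 3*c


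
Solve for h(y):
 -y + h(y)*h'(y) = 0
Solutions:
 h(y) = -sqrt(C1 + y^2)
 h(y) = sqrt(C1 + y^2)


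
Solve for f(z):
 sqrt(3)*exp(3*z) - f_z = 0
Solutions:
 f(z) = C1 + sqrt(3)*exp(3*z)/3


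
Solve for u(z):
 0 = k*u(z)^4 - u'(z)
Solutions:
 u(z) = (-1/(C1 + 3*k*z))^(1/3)
 u(z) = (-1/(C1 + k*z))^(1/3)*(-3^(2/3) - 3*3^(1/6)*I)/6
 u(z) = (-1/(C1 + k*z))^(1/3)*(-3^(2/3) + 3*3^(1/6)*I)/6


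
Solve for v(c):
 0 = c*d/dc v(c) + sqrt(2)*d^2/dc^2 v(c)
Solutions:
 v(c) = C1 + C2*erf(2^(1/4)*c/2)


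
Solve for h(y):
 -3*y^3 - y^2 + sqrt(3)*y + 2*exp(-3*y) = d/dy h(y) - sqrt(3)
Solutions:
 h(y) = C1 - 3*y^4/4 - y^3/3 + sqrt(3)*y^2/2 + sqrt(3)*y - 2*exp(-3*y)/3


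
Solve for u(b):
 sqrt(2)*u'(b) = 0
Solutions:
 u(b) = C1


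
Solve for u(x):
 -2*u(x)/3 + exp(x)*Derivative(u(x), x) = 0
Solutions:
 u(x) = C1*exp(-2*exp(-x)/3)


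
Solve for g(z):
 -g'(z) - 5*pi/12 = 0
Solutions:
 g(z) = C1 - 5*pi*z/12


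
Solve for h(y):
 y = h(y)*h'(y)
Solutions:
 h(y) = -sqrt(C1 + y^2)
 h(y) = sqrt(C1 + y^2)


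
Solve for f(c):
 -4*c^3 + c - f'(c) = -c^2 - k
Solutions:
 f(c) = C1 - c^4 + c^3/3 + c^2/2 + c*k


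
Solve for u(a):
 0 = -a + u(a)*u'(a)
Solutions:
 u(a) = -sqrt(C1 + a^2)
 u(a) = sqrt(C1 + a^2)


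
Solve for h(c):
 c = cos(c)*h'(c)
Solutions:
 h(c) = C1 + Integral(c/cos(c), c)


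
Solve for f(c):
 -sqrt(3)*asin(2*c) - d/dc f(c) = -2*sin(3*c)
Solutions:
 f(c) = C1 - sqrt(3)*(c*asin(2*c) + sqrt(1 - 4*c^2)/2) - 2*cos(3*c)/3


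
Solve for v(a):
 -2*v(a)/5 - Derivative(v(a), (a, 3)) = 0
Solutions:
 v(a) = C3*exp(-2^(1/3)*5^(2/3)*a/5) + (C1*sin(2^(1/3)*sqrt(3)*5^(2/3)*a/10) + C2*cos(2^(1/3)*sqrt(3)*5^(2/3)*a/10))*exp(2^(1/3)*5^(2/3)*a/10)


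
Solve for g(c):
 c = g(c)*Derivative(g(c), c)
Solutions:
 g(c) = -sqrt(C1 + c^2)
 g(c) = sqrt(C1 + c^2)


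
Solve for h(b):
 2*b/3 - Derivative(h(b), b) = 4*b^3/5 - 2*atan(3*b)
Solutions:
 h(b) = C1 - b^4/5 + b^2/3 + 2*b*atan(3*b) - log(9*b^2 + 1)/3


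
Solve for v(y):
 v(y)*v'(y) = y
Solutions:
 v(y) = -sqrt(C1 + y^2)
 v(y) = sqrt(C1 + y^2)


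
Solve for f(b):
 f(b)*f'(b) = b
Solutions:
 f(b) = -sqrt(C1 + b^2)
 f(b) = sqrt(C1 + b^2)


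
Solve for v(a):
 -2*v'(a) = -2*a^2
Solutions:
 v(a) = C1 + a^3/3


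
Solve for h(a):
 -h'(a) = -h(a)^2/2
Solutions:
 h(a) = -2/(C1 + a)


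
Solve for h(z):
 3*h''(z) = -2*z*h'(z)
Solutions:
 h(z) = C1 + C2*erf(sqrt(3)*z/3)


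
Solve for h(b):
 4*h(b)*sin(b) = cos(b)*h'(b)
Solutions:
 h(b) = C1/cos(b)^4


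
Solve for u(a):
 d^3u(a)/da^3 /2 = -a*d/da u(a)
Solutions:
 u(a) = C1 + Integral(C2*airyai(-2^(1/3)*a) + C3*airybi(-2^(1/3)*a), a)


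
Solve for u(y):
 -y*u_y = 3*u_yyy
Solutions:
 u(y) = C1 + Integral(C2*airyai(-3^(2/3)*y/3) + C3*airybi(-3^(2/3)*y/3), y)


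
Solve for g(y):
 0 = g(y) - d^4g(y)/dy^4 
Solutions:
 g(y) = C1*exp(-y) + C2*exp(y) + C3*sin(y) + C4*cos(y)


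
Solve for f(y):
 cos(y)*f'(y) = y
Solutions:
 f(y) = C1 + Integral(y/cos(y), y)


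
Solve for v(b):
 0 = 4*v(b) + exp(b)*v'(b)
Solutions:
 v(b) = C1*exp(4*exp(-b))


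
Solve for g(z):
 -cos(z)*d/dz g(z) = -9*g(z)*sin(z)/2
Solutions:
 g(z) = C1/cos(z)^(9/2)


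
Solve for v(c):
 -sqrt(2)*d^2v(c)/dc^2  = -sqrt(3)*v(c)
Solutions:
 v(c) = C1*exp(-2^(3/4)*3^(1/4)*c/2) + C2*exp(2^(3/4)*3^(1/4)*c/2)


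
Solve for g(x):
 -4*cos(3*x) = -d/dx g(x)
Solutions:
 g(x) = C1 + 4*sin(3*x)/3


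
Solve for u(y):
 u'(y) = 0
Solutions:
 u(y) = C1


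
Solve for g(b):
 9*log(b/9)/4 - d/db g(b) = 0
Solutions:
 g(b) = C1 + 9*b*log(b)/4 - 9*b*log(3)/2 - 9*b/4


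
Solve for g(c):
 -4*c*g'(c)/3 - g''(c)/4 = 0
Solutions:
 g(c) = C1 + C2*erf(2*sqrt(6)*c/3)


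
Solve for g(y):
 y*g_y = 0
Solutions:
 g(y) = C1


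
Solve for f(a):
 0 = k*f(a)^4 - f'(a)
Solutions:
 f(a) = (-1/(C1 + 3*a*k))^(1/3)
 f(a) = (-1/(C1 + a*k))^(1/3)*(-3^(2/3) - 3*3^(1/6)*I)/6
 f(a) = (-1/(C1 + a*k))^(1/3)*(-3^(2/3) + 3*3^(1/6)*I)/6


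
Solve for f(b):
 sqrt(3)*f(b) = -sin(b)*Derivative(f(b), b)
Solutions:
 f(b) = C1*(cos(b) + 1)^(sqrt(3)/2)/(cos(b) - 1)^(sqrt(3)/2)


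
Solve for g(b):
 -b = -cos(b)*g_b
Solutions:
 g(b) = C1 + Integral(b/cos(b), b)


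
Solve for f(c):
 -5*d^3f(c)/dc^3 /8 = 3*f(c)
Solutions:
 f(c) = C3*exp(-2*3^(1/3)*5^(2/3)*c/5) + (C1*sin(3^(5/6)*5^(2/3)*c/5) + C2*cos(3^(5/6)*5^(2/3)*c/5))*exp(3^(1/3)*5^(2/3)*c/5)


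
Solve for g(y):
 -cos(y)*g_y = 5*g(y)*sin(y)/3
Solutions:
 g(y) = C1*cos(y)^(5/3)


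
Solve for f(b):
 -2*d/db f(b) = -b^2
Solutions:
 f(b) = C1 + b^3/6


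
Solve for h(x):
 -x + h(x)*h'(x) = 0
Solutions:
 h(x) = -sqrt(C1 + x^2)
 h(x) = sqrt(C1 + x^2)


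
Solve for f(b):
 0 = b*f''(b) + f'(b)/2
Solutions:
 f(b) = C1 + C2*sqrt(b)


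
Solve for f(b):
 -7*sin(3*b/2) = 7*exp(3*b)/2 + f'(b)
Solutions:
 f(b) = C1 - 7*exp(3*b)/6 + 14*cos(3*b/2)/3


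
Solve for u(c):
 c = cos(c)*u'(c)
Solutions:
 u(c) = C1 + Integral(c/cos(c), c)


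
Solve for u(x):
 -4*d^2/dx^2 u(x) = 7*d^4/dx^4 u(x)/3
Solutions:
 u(x) = C1 + C2*x + C3*sin(2*sqrt(21)*x/7) + C4*cos(2*sqrt(21)*x/7)


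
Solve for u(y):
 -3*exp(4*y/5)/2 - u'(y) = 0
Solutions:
 u(y) = C1 - 15*exp(4*y/5)/8


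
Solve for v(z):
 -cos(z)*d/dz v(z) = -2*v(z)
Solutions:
 v(z) = C1*(sin(z) + 1)/(sin(z) - 1)


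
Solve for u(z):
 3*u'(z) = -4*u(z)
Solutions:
 u(z) = C1*exp(-4*z/3)


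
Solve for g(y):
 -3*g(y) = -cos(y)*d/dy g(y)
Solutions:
 g(y) = C1*(sin(y) + 1)^(3/2)/(sin(y) - 1)^(3/2)


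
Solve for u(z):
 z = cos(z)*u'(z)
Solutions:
 u(z) = C1 + Integral(z/cos(z), z)


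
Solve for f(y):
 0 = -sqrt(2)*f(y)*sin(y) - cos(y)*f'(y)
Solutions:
 f(y) = C1*cos(y)^(sqrt(2))


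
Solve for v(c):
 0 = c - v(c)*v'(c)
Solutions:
 v(c) = -sqrt(C1 + c^2)
 v(c) = sqrt(C1 + c^2)


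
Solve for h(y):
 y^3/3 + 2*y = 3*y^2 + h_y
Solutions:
 h(y) = C1 + y^4/12 - y^3 + y^2


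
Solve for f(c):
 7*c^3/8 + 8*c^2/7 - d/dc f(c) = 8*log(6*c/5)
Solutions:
 f(c) = C1 + 7*c^4/32 + 8*c^3/21 - 8*c*log(c) - 8*c*log(6) + 8*c + 8*c*log(5)


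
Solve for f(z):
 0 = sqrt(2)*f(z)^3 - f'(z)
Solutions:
 f(z) = -sqrt(2)*sqrt(-1/(C1 + sqrt(2)*z))/2
 f(z) = sqrt(2)*sqrt(-1/(C1 + sqrt(2)*z))/2


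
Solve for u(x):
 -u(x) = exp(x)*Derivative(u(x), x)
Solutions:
 u(x) = C1*exp(exp(-x))


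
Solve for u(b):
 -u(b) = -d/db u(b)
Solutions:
 u(b) = C1*exp(b)


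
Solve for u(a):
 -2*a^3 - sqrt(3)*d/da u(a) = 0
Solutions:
 u(a) = C1 - sqrt(3)*a^4/6


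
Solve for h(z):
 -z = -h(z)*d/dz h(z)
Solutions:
 h(z) = -sqrt(C1 + z^2)
 h(z) = sqrt(C1 + z^2)


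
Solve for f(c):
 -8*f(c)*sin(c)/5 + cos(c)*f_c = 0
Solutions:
 f(c) = C1/cos(c)^(8/5)


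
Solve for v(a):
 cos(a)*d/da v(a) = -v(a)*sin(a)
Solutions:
 v(a) = C1*cos(a)


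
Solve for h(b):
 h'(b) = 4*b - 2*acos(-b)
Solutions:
 h(b) = C1 + 2*b^2 - 2*b*acos(-b) - 2*sqrt(1 - b^2)


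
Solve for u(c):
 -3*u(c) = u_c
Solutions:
 u(c) = C1*exp(-3*c)


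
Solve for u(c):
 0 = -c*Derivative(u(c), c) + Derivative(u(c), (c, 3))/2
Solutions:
 u(c) = C1 + Integral(C2*airyai(2^(1/3)*c) + C3*airybi(2^(1/3)*c), c)


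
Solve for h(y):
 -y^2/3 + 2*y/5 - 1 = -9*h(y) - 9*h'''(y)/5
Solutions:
 h(y) = C3*exp(-5^(1/3)*y) + y^2/27 - 2*y/45 + (C1*sin(sqrt(3)*5^(1/3)*y/2) + C2*cos(sqrt(3)*5^(1/3)*y/2))*exp(5^(1/3)*y/2) + 1/9


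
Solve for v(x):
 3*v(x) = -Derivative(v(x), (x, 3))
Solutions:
 v(x) = C3*exp(-3^(1/3)*x) + (C1*sin(3^(5/6)*x/2) + C2*cos(3^(5/6)*x/2))*exp(3^(1/3)*x/2)


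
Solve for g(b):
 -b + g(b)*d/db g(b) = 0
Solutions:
 g(b) = -sqrt(C1 + b^2)
 g(b) = sqrt(C1 + b^2)


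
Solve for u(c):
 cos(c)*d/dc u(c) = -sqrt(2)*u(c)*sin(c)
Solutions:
 u(c) = C1*cos(c)^(sqrt(2))


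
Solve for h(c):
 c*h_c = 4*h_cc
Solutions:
 h(c) = C1 + C2*erfi(sqrt(2)*c/4)


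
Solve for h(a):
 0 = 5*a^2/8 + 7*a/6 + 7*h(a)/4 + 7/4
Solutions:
 h(a) = -5*a^2/14 - 2*a/3 - 1


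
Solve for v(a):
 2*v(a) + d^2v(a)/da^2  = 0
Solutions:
 v(a) = C1*sin(sqrt(2)*a) + C2*cos(sqrt(2)*a)


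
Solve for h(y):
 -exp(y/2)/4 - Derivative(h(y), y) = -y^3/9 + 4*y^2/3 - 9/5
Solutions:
 h(y) = C1 + y^4/36 - 4*y^3/9 + 9*y/5 - exp(y/2)/2


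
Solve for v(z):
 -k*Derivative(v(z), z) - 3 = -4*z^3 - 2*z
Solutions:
 v(z) = C1 + z^4/k + z^2/k - 3*z/k


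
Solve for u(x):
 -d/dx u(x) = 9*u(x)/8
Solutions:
 u(x) = C1*exp(-9*x/8)


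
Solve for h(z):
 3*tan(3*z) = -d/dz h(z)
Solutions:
 h(z) = C1 + log(cos(3*z))


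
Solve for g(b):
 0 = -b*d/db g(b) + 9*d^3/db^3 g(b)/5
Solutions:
 g(b) = C1 + Integral(C2*airyai(15^(1/3)*b/3) + C3*airybi(15^(1/3)*b/3), b)


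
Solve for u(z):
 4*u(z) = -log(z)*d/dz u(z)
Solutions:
 u(z) = C1*exp(-4*li(z))


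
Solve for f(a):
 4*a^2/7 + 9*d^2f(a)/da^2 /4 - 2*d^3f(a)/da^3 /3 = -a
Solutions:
 f(a) = C1 + C2*a + C3*exp(27*a/8) - 4*a^4/189 - 506*a^3/5103 - 4048*a^2/45927


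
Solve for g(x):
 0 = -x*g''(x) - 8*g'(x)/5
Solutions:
 g(x) = C1 + C2/x^(3/5)


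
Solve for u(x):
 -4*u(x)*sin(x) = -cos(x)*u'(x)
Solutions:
 u(x) = C1/cos(x)^4


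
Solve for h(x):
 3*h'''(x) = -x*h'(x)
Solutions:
 h(x) = C1 + Integral(C2*airyai(-3^(2/3)*x/3) + C3*airybi(-3^(2/3)*x/3), x)


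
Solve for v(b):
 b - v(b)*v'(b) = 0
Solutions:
 v(b) = -sqrt(C1 + b^2)
 v(b) = sqrt(C1 + b^2)


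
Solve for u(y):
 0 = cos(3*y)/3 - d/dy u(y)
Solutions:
 u(y) = C1 + sin(3*y)/9


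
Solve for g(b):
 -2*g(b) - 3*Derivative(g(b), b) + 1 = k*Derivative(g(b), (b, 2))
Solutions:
 g(b) = C1*exp(b*(sqrt(9 - 8*k) - 3)/(2*k)) + C2*exp(-b*(sqrt(9 - 8*k) + 3)/(2*k)) + 1/2


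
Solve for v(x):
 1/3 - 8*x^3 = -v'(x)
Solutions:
 v(x) = C1 + 2*x^4 - x/3


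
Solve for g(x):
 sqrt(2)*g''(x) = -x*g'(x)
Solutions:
 g(x) = C1 + C2*erf(2^(1/4)*x/2)


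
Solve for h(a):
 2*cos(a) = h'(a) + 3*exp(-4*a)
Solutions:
 h(a) = C1 + 2*sin(a) + 3*exp(-4*a)/4


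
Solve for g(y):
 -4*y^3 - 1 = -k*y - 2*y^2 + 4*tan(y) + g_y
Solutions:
 g(y) = C1 + k*y^2/2 - y^4 + 2*y^3/3 - y + 4*log(cos(y))


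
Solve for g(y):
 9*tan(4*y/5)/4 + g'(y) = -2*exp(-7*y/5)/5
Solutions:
 g(y) = C1 - 45*log(tan(4*y/5)^2 + 1)/32 + 2*exp(-7*y/5)/7


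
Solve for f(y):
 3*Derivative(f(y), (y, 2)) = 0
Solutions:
 f(y) = C1 + C2*y


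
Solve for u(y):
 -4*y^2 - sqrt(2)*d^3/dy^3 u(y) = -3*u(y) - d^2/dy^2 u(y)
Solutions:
 u(y) = C1*exp(y*(-2^(1/3)*(9*sqrt(166) + 82*sqrt(2))^(1/3) - 2^(2/3)/(9*sqrt(166) + 82*sqrt(2))^(1/3) + 2*sqrt(2))/12)*sin(2^(1/3)*sqrt(3)*y*(-(9*sqrt(166) + 82*sqrt(2))^(1/3) + 2^(1/3)/(9*sqrt(166) + 82*sqrt(2))^(1/3))/12) + C2*exp(y*(-2^(1/3)*(9*sqrt(166) + 82*sqrt(2))^(1/3) - 2^(2/3)/(9*sqrt(166) + 82*sqrt(2))^(1/3) + 2*sqrt(2))/12)*cos(2^(1/3)*sqrt(3)*y*(-(9*sqrt(166) + 82*sqrt(2))^(1/3) + 2^(1/3)/(9*sqrt(166) + 82*sqrt(2))^(1/3))/12) + C3*exp(y*(2^(2/3)/(9*sqrt(166) + 82*sqrt(2))^(1/3) + sqrt(2) + 2^(1/3)*(9*sqrt(166) + 82*sqrt(2))^(1/3))/6) + 4*y^2/3 - 8/9


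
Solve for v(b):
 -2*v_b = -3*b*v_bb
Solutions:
 v(b) = C1 + C2*b^(5/3)


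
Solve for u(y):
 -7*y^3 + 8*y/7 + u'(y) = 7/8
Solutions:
 u(y) = C1 + 7*y^4/4 - 4*y^2/7 + 7*y/8


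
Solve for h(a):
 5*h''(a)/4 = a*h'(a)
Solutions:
 h(a) = C1 + C2*erfi(sqrt(10)*a/5)


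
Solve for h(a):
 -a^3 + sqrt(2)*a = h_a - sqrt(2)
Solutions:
 h(a) = C1 - a^4/4 + sqrt(2)*a^2/2 + sqrt(2)*a


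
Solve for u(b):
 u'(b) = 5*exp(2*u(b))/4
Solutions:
 u(b) = log(-sqrt(-1/(C1 + 5*b))) + log(2)/2
 u(b) = log(-1/(C1 + 5*b))/2 + log(2)/2


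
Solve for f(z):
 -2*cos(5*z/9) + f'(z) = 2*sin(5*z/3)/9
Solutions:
 f(z) = C1 + 18*sin(5*z/9)/5 - 2*cos(5*z/3)/15


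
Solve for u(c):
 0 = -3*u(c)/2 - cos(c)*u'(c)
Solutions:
 u(c) = C1*(sin(c) - 1)^(3/4)/(sin(c) + 1)^(3/4)


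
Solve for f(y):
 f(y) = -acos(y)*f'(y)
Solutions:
 f(y) = C1*exp(-Integral(1/acos(y), y))


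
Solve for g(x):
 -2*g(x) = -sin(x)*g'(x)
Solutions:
 g(x) = C1*(cos(x) - 1)/(cos(x) + 1)


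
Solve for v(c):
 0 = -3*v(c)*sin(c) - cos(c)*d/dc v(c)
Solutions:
 v(c) = C1*cos(c)^3


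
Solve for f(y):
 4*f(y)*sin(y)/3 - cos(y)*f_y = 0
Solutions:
 f(y) = C1/cos(y)^(4/3)


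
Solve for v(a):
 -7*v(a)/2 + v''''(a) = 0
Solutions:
 v(a) = C1*exp(-2^(3/4)*7^(1/4)*a/2) + C2*exp(2^(3/4)*7^(1/4)*a/2) + C3*sin(2^(3/4)*7^(1/4)*a/2) + C4*cos(2^(3/4)*7^(1/4)*a/2)


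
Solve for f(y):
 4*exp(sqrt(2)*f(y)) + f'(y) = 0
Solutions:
 f(y) = sqrt(2)*(2*log(1/(C1 + 4*y)) - log(2))/4


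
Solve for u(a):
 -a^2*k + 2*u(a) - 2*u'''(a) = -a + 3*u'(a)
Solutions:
 u(a) = C1*exp(2^(1/3)*a*(-(2 + sqrt(6))^(1/3) + 2^(1/3)/(2 + sqrt(6))^(1/3))/4)*sin(2^(1/3)*sqrt(3)*a*(2^(1/3)/(2 + sqrt(6))^(1/3) + (2 + sqrt(6))^(1/3))/4) + C2*exp(2^(1/3)*a*(-(2 + sqrt(6))^(1/3) + 2^(1/3)/(2 + sqrt(6))^(1/3))/4)*cos(2^(1/3)*sqrt(3)*a*(2^(1/3)/(2 + sqrt(6))^(1/3) + (2 + sqrt(6))^(1/3))/4) + C3*exp(-2^(1/3)*a*(-(2 + sqrt(6))^(1/3) + 2^(1/3)/(2 + sqrt(6))^(1/3))/2) + a^2*k/2 + 3*a*k/2 - a/2 + 9*k/4 - 3/4


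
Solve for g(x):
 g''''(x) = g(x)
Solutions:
 g(x) = C1*exp(-x) + C2*exp(x) + C3*sin(x) + C4*cos(x)


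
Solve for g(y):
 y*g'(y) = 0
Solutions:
 g(y) = C1


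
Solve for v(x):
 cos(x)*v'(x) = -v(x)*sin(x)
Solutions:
 v(x) = C1*cos(x)


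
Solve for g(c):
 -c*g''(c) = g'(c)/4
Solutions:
 g(c) = C1 + C2*c^(3/4)


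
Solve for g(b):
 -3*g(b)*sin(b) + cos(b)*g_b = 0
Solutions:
 g(b) = C1/cos(b)^3


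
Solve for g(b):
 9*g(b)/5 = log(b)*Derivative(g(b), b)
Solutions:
 g(b) = C1*exp(9*li(b)/5)


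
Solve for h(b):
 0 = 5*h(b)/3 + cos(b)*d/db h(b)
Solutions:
 h(b) = C1*(sin(b) - 1)^(5/6)/(sin(b) + 1)^(5/6)


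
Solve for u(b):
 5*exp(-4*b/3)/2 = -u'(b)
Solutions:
 u(b) = C1 + 15*exp(-4*b/3)/8


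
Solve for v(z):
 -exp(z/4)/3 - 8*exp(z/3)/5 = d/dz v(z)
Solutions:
 v(z) = C1 - 4*exp(z/4)/3 - 24*exp(z/3)/5


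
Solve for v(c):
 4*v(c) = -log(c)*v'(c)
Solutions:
 v(c) = C1*exp(-4*li(c))


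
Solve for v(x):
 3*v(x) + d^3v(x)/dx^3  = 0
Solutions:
 v(x) = C3*exp(-3^(1/3)*x) + (C1*sin(3^(5/6)*x/2) + C2*cos(3^(5/6)*x/2))*exp(3^(1/3)*x/2)


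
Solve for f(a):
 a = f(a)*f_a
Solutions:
 f(a) = -sqrt(C1 + a^2)
 f(a) = sqrt(C1 + a^2)


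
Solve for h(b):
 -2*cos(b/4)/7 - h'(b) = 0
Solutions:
 h(b) = C1 - 8*sin(b/4)/7


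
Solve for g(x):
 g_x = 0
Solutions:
 g(x) = C1


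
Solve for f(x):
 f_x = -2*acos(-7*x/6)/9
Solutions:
 f(x) = C1 - 2*x*acos(-7*x/6)/9 - 2*sqrt(36 - 49*x^2)/63


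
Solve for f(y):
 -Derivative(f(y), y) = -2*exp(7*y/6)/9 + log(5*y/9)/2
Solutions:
 f(y) = C1 - y*log(y)/2 + y*(-log(5)/2 + 1/2 + log(3)) + 4*exp(7*y/6)/21


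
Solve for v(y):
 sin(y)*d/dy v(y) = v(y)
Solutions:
 v(y) = C1*sqrt(cos(y) - 1)/sqrt(cos(y) + 1)


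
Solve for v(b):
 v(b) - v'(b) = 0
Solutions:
 v(b) = C1*exp(b)


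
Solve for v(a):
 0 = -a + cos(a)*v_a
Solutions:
 v(a) = C1 + Integral(a/cos(a), a)


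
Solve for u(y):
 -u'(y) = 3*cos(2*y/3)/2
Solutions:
 u(y) = C1 - 9*sin(2*y/3)/4


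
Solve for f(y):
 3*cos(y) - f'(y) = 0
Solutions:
 f(y) = C1 + 3*sin(y)


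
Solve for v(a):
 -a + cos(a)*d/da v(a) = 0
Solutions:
 v(a) = C1 + Integral(a/cos(a), a)


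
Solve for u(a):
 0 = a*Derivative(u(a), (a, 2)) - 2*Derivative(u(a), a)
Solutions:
 u(a) = C1 + C2*a^3


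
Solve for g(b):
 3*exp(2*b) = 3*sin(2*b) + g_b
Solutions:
 g(b) = C1 + 3*exp(2*b)/2 + 3*cos(2*b)/2


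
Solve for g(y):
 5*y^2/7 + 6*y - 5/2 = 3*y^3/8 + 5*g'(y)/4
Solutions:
 g(y) = C1 - 3*y^4/40 + 4*y^3/21 + 12*y^2/5 - 2*y


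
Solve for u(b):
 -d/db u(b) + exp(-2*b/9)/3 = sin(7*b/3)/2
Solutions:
 u(b) = C1 + 3*cos(7*b/3)/14 - 3*exp(-2*b/9)/2
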